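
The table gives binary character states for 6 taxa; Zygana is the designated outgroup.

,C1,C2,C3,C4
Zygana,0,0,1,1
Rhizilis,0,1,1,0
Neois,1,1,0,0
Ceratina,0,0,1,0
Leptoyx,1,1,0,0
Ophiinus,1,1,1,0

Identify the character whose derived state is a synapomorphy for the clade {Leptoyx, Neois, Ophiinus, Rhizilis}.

Character polarity is set by the outgroup: the derived state is whichever differs from the outgroup's state, so for C3, C4 the derived state is '0', and for the remaining characters it is '1'.
C1 (derived state '1') is shared by Leptoyx, Neois, and Ophiinus — a synapomorphy uniting that clade.
Only Leptoyx, Neois, Ophiinus, and Rhizilis show the derived state '1' for C2, supporting them as a clade.
C3: derived state '0' in Leptoyx and Neois only — synapomorphy for {Leptoyx, Neois}.
All ingroup taxa share the derived state '0' for C4; it defines the ingroup but does not resolve relationships within it.
Most parsimonious ingroup topology: ((Rhizilis,((Neois,Leptoyx),Ophiinus)),Ceratina).
The clade {Leptoyx, Neois, Ophiinus, Rhizilis} is supported by C2: its derived state '1' occurs in exactly those taxa and in no other taxon (including the outgroup).

C2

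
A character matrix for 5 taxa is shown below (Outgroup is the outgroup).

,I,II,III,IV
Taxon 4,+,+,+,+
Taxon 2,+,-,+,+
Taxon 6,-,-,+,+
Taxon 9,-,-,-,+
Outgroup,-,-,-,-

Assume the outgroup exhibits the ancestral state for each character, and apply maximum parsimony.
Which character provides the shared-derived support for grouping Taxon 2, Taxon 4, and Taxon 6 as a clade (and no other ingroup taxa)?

The outgroup has state '-' for every character, so '+' is the derived state throughout.
I: derived state '+' in Taxon 2 and Taxon 4 only — synapomorphy for {Taxon 2, Taxon 4}.
II: derived state '+' in Taxon 4 only — an autapomorphy, so it tells us nothing about relationships among taxa.
Only Taxon 2, Taxon 4, and Taxon 6 show the derived state '+' for III, supporting them as a clade.
IV (derived state '+') is shared by all ingroup taxa — unites the whole ingroup.
Most parsimonious ingroup topology: (((Taxon 2,Taxon 4),Taxon 6),Taxon 9).
The clade {Taxon 2, Taxon 4, Taxon 6} is supported by III: its derived state '+' occurs in exactly those taxa and in no other taxon (including the outgroup).

III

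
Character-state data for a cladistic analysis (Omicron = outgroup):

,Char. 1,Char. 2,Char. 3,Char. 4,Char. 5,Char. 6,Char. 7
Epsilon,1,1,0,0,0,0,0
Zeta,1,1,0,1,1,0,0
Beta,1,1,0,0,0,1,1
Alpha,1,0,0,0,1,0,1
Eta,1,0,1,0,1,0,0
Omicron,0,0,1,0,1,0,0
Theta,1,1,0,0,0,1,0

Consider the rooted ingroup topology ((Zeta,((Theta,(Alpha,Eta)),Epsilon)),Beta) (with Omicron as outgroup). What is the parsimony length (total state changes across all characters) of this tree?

Map each character onto ((Zeta,((Theta,(Alpha,Eta)),Epsilon)),Beta) (rooted by Omicron) and count the minimum state changes it requires (Fitch parsimony):
Char. 1: 1; Char. 2: 2; Char. 3: 2; Char. 4: 1; Char. 5: 3; Char. 6: 2; Char. 7: 2.
Total tree length = 13.

13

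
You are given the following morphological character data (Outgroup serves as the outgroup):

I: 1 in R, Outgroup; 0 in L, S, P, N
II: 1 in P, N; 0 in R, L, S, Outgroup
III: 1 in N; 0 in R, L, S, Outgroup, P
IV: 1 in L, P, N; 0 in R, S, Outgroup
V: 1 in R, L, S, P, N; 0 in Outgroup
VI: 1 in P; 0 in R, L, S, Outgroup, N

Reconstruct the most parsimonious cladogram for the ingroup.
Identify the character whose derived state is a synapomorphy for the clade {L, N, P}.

IV

Character polarity is set by the outgroup: the derived state is whichever differs from the outgroup's state, so for I the derived state is '0', and for the remaining characters it is '1'.
I: derived state '0' in L, N, P, and S only — synapomorphy for {L, N, P, S}.
II: derived state '1' in N and P only — synapomorphy for {N, P}.
III: derived state '1' in N only — an autapomorphy, so it tells us nothing about relationships among taxa.
Only L, N, and P show the derived state '1' for IV, supporting them as a clade.
All ingroup taxa share the derived state '1' for V; it defines the ingroup but does not resolve relationships within it.
VI (derived state '1') is unique to P (autapomorphy; uninformative for grouping).
Most parsimonious ingroup topology: (((L,(N,P)),S),R).
The clade {L, N, P} is supported by IV: its derived state '1' occurs in exactly those taxa and in no other taxon (including the outgroup).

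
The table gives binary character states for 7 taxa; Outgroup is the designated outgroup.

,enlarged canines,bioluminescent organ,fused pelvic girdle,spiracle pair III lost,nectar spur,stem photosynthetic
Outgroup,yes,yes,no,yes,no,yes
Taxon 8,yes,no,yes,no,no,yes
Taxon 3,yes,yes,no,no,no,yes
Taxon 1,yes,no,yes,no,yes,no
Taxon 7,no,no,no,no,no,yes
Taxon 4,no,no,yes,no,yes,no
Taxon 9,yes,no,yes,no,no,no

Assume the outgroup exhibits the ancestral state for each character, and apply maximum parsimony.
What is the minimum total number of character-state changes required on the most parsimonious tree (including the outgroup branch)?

Character polarity is set by the outgroup: the derived state is whichever differs from the outgroup's state, so for enlarged canines, bioluminescent organ, spiracle pair III lost, stem photosynthetic the derived state is 'no', and for the remaining characters it is 'yes'.
enlarged canines groups Taxon 4 and Taxon 7, which is incompatible with the clades supported by the remaining characters; treating it as convergent (homoplasy) costs fewer steps than any alternative tree.
bioluminescent organ (derived state 'no') is shared by Taxon 1, Taxon 4, Taxon 7, Taxon 8, and Taxon 9 — a synapomorphy uniting that clade.
Only Taxon 1, Taxon 4, Taxon 8, and Taxon 9 show the derived state 'yes' for fused pelvic girdle, supporting them as a clade.
spiracle pair III lost (derived state 'no') is shared by all ingroup taxa — unites the whole ingroup.
nectar spur (derived state 'yes') is shared by Taxon 1 and Taxon 4 — a synapomorphy uniting that clade.
Only Taxon 1, Taxon 4, and Taxon 9 show the derived state 'no' for stem photosynthetic, supporting them as a clade.
Most parsimonious ingroup topology: (((Taxon 8,((Taxon 1,Taxon 4),Taxon 9)),Taxon 7),Taxon 3).
Changes per character on this tree: enlarged canines: 2; bioluminescent organ: 1; fused pelvic girdle: 1; spiracle pair III lost: 1; nectar spur: 1; stem photosynthetic: 1.
Total = 7.

7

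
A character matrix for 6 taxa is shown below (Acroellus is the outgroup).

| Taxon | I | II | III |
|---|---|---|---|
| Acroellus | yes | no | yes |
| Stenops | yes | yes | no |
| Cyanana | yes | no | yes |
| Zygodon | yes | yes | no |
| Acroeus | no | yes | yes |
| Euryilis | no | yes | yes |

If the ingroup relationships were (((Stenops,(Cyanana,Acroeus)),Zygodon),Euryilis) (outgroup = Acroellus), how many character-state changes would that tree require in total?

6

Map each character onto (((Stenops,(Cyanana,Acroeus)),Zygodon),Euryilis) (rooted by Acroellus) and count the minimum state changes it requires (Fitch parsimony):
I: 2; II: 2; III: 2.
Total tree length = 6.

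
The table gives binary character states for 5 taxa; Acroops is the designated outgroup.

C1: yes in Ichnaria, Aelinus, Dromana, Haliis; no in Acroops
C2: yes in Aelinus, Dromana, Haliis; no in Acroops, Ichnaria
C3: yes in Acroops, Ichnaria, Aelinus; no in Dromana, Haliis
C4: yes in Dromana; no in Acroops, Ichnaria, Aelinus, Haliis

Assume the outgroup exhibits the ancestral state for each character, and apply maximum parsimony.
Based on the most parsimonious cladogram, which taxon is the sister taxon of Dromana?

Character polarity is set by the outgroup: the derived state is whichever differs from the outgroup's state, so for C3 the derived state is 'no', and for the remaining characters it is 'yes'.
All ingroup taxa share the derived state 'yes' for C1; it defines the ingroup but does not resolve relationships within it.
Only Aelinus, Dromana, and Haliis show the derived state 'yes' for C2, supporting them as a clade.
Only Dromana and Haliis show the derived state 'no' for C3, supporting them as a clade.
C4: derived state 'yes' in Dromana only — an autapomorphy, so it tells us nothing about relationships among taxa.
Most parsimonious ingroup topology: (Ichnaria,(Aelinus,(Dromana,Haliis))).
Dromana and Haliis form a cherry on this tree, so they are sister taxa.

Haliis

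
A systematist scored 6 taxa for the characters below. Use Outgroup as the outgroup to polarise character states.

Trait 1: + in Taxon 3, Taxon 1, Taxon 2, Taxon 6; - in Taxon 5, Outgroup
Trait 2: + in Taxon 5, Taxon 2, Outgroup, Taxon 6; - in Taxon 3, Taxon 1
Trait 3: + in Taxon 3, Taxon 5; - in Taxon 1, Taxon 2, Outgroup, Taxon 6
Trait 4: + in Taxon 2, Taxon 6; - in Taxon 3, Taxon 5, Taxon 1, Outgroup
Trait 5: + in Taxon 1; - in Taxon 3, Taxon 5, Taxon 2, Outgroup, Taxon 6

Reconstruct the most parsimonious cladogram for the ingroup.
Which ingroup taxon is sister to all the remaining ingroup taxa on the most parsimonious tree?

Taxon 5

Character polarity is set by the outgroup: the derived state is whichever differs from the outgroup's state, so for Trait 2 the derived state is '-', and for the remaining characters it is '+'.
Trait 1 (derived state '+') is shared by Taxon 1, Taxon 2, Taxon 3, and Taxon 6 — a synapomorphy uniting that clade.
Trait 2: derived state '-' in Taxon 1 and Taxon 3 only — synapomorphy for {Taxon 1, Taxon 3}.
Trait 3 (state '+') occurs in Taxon 3 and Taxon 5 but conflicts with the nesting implied by the other characters — most parsimoniously interpreted as homoplasy.
Only Taxon 2 and Taxon 6 show the derived state '+' for Trait 4, supporting them as a clade.
Trait 5 (derived state '+') is unique to Taxon 1 (autapomorphy; uninformative for grouping).
Most parsimonious ingroup topology: (((Taxon 6,Taxon 2),(Taxon 3,Taxon 1)),Taxon 5).
Taxon 5 is sister to the clade containing all other ingroup taxa, so it is the earliest-diverging (most basal) ingroup lineage.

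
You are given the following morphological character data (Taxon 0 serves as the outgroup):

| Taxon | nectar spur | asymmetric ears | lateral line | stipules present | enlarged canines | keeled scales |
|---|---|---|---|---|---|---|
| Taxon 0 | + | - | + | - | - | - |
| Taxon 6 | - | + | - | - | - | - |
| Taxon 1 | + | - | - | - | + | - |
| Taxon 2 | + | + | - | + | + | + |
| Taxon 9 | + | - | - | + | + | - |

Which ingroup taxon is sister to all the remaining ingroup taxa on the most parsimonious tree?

Taxon 6

Character polarity is set by the outgroup: the derived state is whichever differs from the outgroup's state, so for nectar spur, lateral line the derived state is '-', and for the remaining characters it is '+'.
nectar spur (derived state '-') is unique to Taxon 6 (autapomorphy; uninformative for grouping).
asymmetric ears groups Taxon 2 and Taxon 6, which is incompatible with the clades supported by the remaining characters; treating it as convergent (homoplasy) costs fewer steps than any alternative tree.
lateral line (derived state '-') is shared by all ingroup taxa — unites the whole ingroup.
Only Taxon 2 and Taxon 9 show the derived state '+' for stipules present, supporting them as a clade.
enlarged canines: derived state '+' in Taxon 1, Taxon 2, and Taxon 9 only — synapomorphy for {Taxon 1, Taxon 2, Taxon 9}.
keeled scales (derived state '+') is unique to Taxon 2 (autapomorphy; uninformative for grouping).
Most parsimonious ingroup topology: (Taxon 6,(Taxon 1,(Taxon 2,Taxon 9))).
Taxon 6 is sister to the clade containing all other ingroup taxa, so it is the earliest-diverging (most basal) ingroup lineage.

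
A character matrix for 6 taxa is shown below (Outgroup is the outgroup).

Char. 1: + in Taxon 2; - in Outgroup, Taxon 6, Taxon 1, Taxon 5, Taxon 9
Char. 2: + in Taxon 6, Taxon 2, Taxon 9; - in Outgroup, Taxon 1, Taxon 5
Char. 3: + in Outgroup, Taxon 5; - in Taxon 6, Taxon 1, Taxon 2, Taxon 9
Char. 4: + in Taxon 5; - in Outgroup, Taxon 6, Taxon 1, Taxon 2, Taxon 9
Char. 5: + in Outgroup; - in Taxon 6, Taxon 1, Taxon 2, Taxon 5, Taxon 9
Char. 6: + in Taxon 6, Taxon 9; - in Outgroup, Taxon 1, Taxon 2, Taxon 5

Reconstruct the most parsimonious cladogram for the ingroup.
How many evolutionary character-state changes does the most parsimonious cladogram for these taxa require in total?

Character polarity is set by the outgroup: the derived state is whichever differs from the outgroup's state, so for Char. 3, Char. 5 the derived state is '-', and for the remaining characters it is '+'.
Char. 1: derived state '+' in Taxon 2 only — an autapomorphy, so it tells us nothing about relationships among taxa.
Char. 2: derived state '+' in Taxon 2, Taxon 6, and Taxon 9 only — synapomorphy for {Taxon 2, Taxon 6, Taxon 9}.
Char. 3 (derived state '-') is shared by Taxon 1, Taxon 2, Taxon 6, and Taxon 9 — a synapomorphy uniting that clade.
Char. 4: derived state '+' in Taxon 5 only — an autapomorphy, so it tells us nothing about relationships among taxa.
Char. 5 (derived state '-') is shared by all ingroup taxa — unites the whole ingroup.
Char. 6 (derived state '+') is shared by Taxon 6 and Taxon 9 — a synapomorphy uniting that clade.
Most parsimonious ingroup topology: ((((Taxon 6,Taxon 9),Taxon 2),Taxon 1),Taxon 5).
Changes per character on this tree: Char. 1: 1; Char. 2: 1; Char. 3: 1; Char. 4: 1; Char. 5: 1; Char. 6: 1.
Total = 6.

6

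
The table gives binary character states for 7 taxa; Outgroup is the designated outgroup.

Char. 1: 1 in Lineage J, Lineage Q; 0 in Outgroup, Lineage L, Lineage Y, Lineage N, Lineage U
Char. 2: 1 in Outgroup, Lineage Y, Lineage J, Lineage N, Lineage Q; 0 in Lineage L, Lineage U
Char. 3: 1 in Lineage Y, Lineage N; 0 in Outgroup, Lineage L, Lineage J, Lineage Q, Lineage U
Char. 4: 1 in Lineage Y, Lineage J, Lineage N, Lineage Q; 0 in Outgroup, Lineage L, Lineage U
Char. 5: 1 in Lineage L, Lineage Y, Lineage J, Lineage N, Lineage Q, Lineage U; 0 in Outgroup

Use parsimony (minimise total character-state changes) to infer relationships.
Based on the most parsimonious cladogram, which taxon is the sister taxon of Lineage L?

Lineage U

Character polarity is set by the outgroup: the derived state is whichever differs from the outgroup's state, so for Char. 2 the derived state is '0', and for the remaining characters it is '1'.
Only Lineage J and Lineage Q show the derived state '1' for Char. 1, supporting them as a clade.
Char. 2 (derived state '0') is shared by Lineage L and Lineage U — a synapomorphy uniting that clade.
Only Lineage N and Lineage Y show the derived state '1' for Char. 3, supporting them as a clade.
Only Lineage J, Lineage N, Lineage Q, and Lineage Y show the derived state '1' for Char. 4, supporting them as a clade.
Char. 5 (derived state '1') is shared by all ingroup taxa — unites the whole ingroup.
Most parsimonious ingroup topology: ((Lineage L,Lineage U),((Lineage Y,Lineage N),(Lineage J,Lineage Q))).
Lineage L and Lineage U form a cherry on this tree, so they are sister taxa.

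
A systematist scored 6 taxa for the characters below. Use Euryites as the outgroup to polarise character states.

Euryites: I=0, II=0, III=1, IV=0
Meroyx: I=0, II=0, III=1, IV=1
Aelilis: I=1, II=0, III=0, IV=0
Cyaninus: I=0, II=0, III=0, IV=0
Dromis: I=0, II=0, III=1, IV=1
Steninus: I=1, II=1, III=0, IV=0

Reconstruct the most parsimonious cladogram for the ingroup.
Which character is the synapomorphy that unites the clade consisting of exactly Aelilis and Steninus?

Character polarity is set by the outgroup: the derived state is whichever differs from the outgroup's state, so for III the derived state is '0', and for the remaining characters it is '1'.
I (derived state '1') is shared by Aelilis and Steninus — a synapomorphy uniting that clade.
II: derived state '1' in Steninus only — an autapomorphy, so it tells us nothing about relationships among taxa.
Only Aelilis, Cyaninus, and Steninus show the derived state '0' for III, supporting them as a clade.
IV: derived state '1' in Dromis and Meroyx only — synapomorphy for {Dromis, Meroyx}.
Most parsimonious ingroup topology: ((Meroyx,Dromis),((Aelilis,Steninus),Cyaninus)).
The clade {Aelilis, Steninus} is supported by I: its derived state '1' occurs in exactly those taxa and in no other taxon (including the outgroup).

I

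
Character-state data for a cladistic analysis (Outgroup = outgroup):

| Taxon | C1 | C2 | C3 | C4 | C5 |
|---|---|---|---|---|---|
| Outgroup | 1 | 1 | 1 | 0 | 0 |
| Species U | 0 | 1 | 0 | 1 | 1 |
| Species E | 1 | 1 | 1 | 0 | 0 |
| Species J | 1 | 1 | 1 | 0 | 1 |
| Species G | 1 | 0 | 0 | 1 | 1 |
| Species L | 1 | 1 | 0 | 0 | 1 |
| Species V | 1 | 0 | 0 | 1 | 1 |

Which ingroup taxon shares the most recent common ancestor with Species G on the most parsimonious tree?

Character polarity is set by the outgroup: the derived state is whichever differs from the outgroup's state, so for C1, C2, C3 the derived state is '0', and for the remaining characters it is '1'.
C1: derived state '0' in Species U only — an autapomorphy, so it tells us nothing about relationships among taxa.
C2 (derived state '0') is shared by Species G and Species V — a synapomorphy uniting that clade.
C3: derived state '0' in Species G, Species L, Species U, and Species V only — synapomorphy for {Species G, Species L, Species U, Species V}.
Only Species G, Species U, and Species V show the derived state '1' for C4, supporting them as a clade.
C5: derived state '1' in Species G, Species J, Species L, Species U, and Species V only — synapomorphy for {Species G, Species J, Species L, Species U, Species V}.
Most parsimonious ingroup topology: ((((Species U,(Species G,Species V)),Species L),Species J),Species E).
Species G and Species V form a cherry on this tree, so they are sister taxa.

Species V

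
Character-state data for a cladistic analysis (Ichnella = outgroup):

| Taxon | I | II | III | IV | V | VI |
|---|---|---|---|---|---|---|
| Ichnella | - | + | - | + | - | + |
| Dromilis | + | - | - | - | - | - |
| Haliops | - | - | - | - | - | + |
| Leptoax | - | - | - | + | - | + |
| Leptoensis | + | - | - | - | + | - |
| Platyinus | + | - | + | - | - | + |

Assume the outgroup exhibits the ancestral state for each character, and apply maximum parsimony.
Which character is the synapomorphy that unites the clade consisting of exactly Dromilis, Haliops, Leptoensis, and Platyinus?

Character polarity is set by the outgroup: the derived state is whichever differs from the outgroup's state, so for II, IV, VI the derived state is '-', and for the remaining characters it is '+'.
I (derived state '+') is shared by Dromilis, Leptoensis, and Platyinus — a synapomorphy uniting that clade.
II (derived state '-') is shared by all ingroup taxa — unites the whole ingroup.
III (derived state '+') is unique to Platyinus (autapomorphy; uninformative for grouping).
Only Dromilis, Haliops, Leptoensis, and Platyinus show the derived state '-' for IV, supporting them as a clade.
V (derived state '+') is unique to Leptoensis (autapomorphy; uninformative for grouping).
Only Dromilis and Leptoensis show the derived state '-' for VI, supporting them as a clade.
Most parsimonious ingroup topology: ((((Dromilis,Leptoensis),Platyinus),Haliops),Leptoax).
The clade {Dromilis, Haliops, Leptoensis, Platyinus} is supported by IV: its derived state '-' occurs in exactly those taxa and in no other taxon (including the outgroup).

IV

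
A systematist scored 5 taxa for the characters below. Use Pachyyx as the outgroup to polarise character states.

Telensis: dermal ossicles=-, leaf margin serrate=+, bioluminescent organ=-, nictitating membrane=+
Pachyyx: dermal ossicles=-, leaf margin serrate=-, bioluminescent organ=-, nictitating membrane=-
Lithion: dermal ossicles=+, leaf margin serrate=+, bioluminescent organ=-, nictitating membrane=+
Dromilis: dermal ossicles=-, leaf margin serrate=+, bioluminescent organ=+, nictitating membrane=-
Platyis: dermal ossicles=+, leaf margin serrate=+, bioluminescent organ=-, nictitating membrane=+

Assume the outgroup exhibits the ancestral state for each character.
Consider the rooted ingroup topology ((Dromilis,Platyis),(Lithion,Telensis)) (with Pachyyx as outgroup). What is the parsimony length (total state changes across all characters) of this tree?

Map each character onto ((Dromilis,Platyis),(Lithion,Telensis)) (rooted by Pachyyx) and count the minimum state changes it requires (Fitch parsimony):
dermal ossicles: 2; leaf margin serrate: 1; bioluminescent organ: 1; nictitating membrane: 2.
Total tree length = 6.

6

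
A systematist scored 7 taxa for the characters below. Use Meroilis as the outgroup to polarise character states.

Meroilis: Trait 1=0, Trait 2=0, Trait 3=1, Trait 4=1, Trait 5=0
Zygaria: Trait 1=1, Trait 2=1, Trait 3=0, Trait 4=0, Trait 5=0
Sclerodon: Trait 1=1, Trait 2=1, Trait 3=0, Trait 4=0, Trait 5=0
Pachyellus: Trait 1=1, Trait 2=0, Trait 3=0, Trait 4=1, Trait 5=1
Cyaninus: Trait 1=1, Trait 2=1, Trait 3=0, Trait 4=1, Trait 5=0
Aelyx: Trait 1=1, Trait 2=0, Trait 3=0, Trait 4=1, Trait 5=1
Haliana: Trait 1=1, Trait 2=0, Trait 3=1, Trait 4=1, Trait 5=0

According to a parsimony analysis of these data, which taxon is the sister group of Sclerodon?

Character polarity is set by the outgroup: the derived state is whichever differs from the outgroup's state, so for Trait 3, Trait 4 the derived state is '0', and for the remaining characters it is '1'.
Trait 1 (derived state '1') is shared by all ingroup taxa — unites the whole ingroup.
Only Cyaninus, Sclerodon, and Zygaria show the derived state '1' for Trait 2, supporting them as a clade.
Only Aelyx, Cyaninus, Pachyellus, Sclerodon, and Zygaria show the derived state '0' for Trait 3, supporting them as a clade.
Trait 4 (derived state '0') is shared by Sclerodon and Zygaria — a synapomorphy uniting that clade.
Only Aelyx and Pachyellus show the derived state '1' for Trait 5, supporting them as a clade.
Most parsimonious ingroup topology: ((((Zygaria,Sclerodon),Cyaninus),(Pachyellus,Aelyx)),Haliana).
Sclerodon and Zygaria form a cherry on this tree, so they are sister taxa.

Zygaria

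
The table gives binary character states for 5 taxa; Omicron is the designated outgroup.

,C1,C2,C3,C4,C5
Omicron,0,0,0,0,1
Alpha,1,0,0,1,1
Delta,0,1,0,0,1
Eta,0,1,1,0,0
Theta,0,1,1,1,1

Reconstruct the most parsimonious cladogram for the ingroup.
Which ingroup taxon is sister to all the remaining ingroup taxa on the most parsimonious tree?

Character polarity is set by the outgroup: the derived state is whichever differs from the outgroup's state, so for C5 the derived state is '0', and for the remaining characters it is '1'.
C1 (derived state '1') is unique to Alpha (autapomorphy; uninformative for grouping).
C2 (derived state '1') is shared by Delta, Eta, and Theta — a synapomorphy uniting that clade.
Only Eta and Theta show the derived state '1' for C3, supporting them as a clade.
C4 groups Alpha and Theta, which is incompatible with the clades supported by the remaining characters; treating it as convergent (homoplasy) costs fewer steps than any alternative tree.
C5 (derived state '0') is unique to Eta (autapomorphy; uninformative for grouping).
Most parsimonious ingroup topology: (Alpha,(Delta,(Eta,Theta))).
Alpha is sister to the clade containing all other ingroup taxa, so it is the earliest-diverging (most basal) ingroup lineage.

Alpha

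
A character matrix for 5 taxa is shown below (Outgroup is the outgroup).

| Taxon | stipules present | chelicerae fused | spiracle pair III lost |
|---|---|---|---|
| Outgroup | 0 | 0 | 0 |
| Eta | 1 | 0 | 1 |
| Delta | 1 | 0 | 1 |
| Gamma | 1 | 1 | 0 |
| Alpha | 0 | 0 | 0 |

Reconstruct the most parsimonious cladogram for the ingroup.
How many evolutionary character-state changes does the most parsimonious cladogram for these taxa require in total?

The outgroup has state '0' for every character, so '1' is the derived state throughout.
Only Delta, Eta, and Gamma show the derived state '1' for stipules present, supporting them as a clade.
chelicerae fused: derived state '1' in Gamma only — an autapomorphy, so it tells us nothing about relationships among taxa.
spiracle pair III lost (derived state '1') is shared by Delta and Eta — a synapomorphy uniting that clade.
Most parsimonious ingroup topology: (((Eta,Delta),Gamma),Alpha).
Changes per character on this tree: stipules present: 1; chelicerae fused: 1; spiracle pair III lost: 1.
Total = 3.

3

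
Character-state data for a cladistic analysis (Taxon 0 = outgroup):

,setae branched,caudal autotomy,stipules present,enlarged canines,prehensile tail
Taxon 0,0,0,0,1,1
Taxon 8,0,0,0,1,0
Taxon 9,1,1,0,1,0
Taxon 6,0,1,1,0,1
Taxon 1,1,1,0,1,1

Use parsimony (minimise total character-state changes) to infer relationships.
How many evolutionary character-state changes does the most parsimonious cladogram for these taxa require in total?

Character polarity is set by the outgroup: the derived state is whichever differs from the outgroup's state, so for enlarged canines, prehensile tail the derived state is '0', and for the remaining characters it is '1'.
setae branched (derived state '1') is shared by Taxon 1 and Taxon 9 — a synapomorphy uniting that clade.
Only Taxon 1, Taxon 6, and Taxon 9 show the derived state '1' for caudal autotomy, supporting them as a clade.
stipules present: derived state '1' in Taxon 6 only — an autapomorphy, so it tells us nothing about relationships among taxa.
enlarged canines: derived state '0' in Taxon 6 only — an autapomorphy, so it tells us nothing about relationships among taxa.
prehensile tail (state '0') occurs in Taxon 8 and Taxon 9 but conflicts with the nesting implied by the other characters — most parsimoniously interpreted as homoplasy.
Most parsimonious ingroup topology: (Taxon 8,((Taxon 9,Taxon 1),Taxon 6)).
Changes per character on this tree: setae branched: 1; caudal autotomy: 1; stipules present: 1; enlarged canines: 1; prehensile tail: 2.
Total = 6.

6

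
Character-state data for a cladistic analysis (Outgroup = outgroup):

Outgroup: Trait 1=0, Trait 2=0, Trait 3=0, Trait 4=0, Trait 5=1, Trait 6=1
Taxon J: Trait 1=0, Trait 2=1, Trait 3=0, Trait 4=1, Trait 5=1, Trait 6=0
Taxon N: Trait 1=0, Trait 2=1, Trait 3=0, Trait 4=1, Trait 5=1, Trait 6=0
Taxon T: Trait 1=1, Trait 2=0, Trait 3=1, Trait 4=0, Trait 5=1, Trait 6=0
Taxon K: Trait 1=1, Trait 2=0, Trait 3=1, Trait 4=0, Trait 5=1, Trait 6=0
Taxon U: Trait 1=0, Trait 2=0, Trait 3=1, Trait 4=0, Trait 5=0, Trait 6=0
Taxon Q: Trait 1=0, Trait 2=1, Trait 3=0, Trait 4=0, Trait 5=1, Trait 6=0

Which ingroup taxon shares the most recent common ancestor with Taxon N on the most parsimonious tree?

Character polarity is set by the outgroup: the derived state is whichever differs from the outgroup's state, so for Trait 5, Trait 6 the derived state is '0', and for the remaining characters it is '1'.
Trait 1: derived state '1' in Taxon K and Taxon T only — synapomorphy for {Taxon K, Taxon T}.
Trait 2: derived state '1' in Taxon J, Taxon N, and Taxon Q only — synapomorphy for {Taxon J, Taxon N, Taxon Q}.
Trait 3: derived state '1' in Taxon K, Taxon T, and Taxon U only — synapomorphy for {Taxon K, Taxon T, Taxon U}.
Trait 4 (derived state '1') is shared by Taxon J and Taxon N — a synapomorphy uniting that clade.
Trait 5: derived state '0' in Taxon U only — an autapomorphy, so it tells us nothing about relationships among taxa.
Trait 6 (derived state '0') is shared by all ingroup taxa — unites the whole ingroup.
Most parsimonious ingroup topology: (((Taxon J,Taxon N),Taxon Q),((Taxon T,Taxon K),Taxon U)).
Taxon N and Taxon J form a cherry on this tree, so they are sister taxa.

Taxon J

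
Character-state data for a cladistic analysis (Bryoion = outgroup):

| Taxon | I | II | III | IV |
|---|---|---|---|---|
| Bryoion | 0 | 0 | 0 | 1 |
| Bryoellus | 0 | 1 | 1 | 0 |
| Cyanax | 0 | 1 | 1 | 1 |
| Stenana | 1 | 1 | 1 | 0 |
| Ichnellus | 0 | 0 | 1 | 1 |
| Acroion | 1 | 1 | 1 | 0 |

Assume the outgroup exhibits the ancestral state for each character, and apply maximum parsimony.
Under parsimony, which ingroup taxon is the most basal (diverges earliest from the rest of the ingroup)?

Ichnellus

Character polarity is set by the outgroup: the derived state is whichever differs from the outgroup's state, so for IV the derived state is '0', and for the remaining characters it is '1'.
Only Acroion and Stenana show the derived state '1' for I, supporting them as a clade.
Only Acroion, Bryoellus, Cyanax, and Stenana show the derived state '1' for II, supporting them as a clade.
III (derived state '1') is shared by all ingroup taxa — unites the whole ingroup.
IV: derived state '0' in Acroion, Bryoellus, and Stenana only — synapomorphy for {Acroion, Bryoellus, Stenana}.
Most parsimonious ingroup topology: (((Bryoellus,(Stenana,Acroion)),Cyanax),Ichnellus).
Ichnellus is sister to the clade containing all other ingroup taxa, so it is the earliest-diverging (most basal) ingroup lineage.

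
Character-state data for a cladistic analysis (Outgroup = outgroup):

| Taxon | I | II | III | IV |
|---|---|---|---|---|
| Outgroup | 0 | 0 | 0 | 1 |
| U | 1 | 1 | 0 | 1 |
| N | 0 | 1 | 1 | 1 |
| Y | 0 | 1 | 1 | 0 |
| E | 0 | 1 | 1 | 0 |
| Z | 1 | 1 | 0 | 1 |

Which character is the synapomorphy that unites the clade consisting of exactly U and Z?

Character polarity is set by the outgroup: the derived state is whichever differs from the outgroup's state, so for IV the derived state is '0', and for the remaining characters it is '1'.
I (derived state '1') is shared by U and Z — a synapomorphy uniting that clade.
All ingroup taxa share the derived state '1' for II; it defines the ingroup but does not resolve relationships within it.
III: derived state '1' in E, N, and Y only — synapomorphy for {E, N, Y}.
IV (derived state '0') is shared by E and Y — a synapomorphy uniting that clade.
Most parsimonious ingroup topology: ((U,Z),(N,(Y,E))).
The clade {U, Z} is supported by I: its derived state '1' occurs in exactly those taxa and in no other taxon (including the outgroup).

I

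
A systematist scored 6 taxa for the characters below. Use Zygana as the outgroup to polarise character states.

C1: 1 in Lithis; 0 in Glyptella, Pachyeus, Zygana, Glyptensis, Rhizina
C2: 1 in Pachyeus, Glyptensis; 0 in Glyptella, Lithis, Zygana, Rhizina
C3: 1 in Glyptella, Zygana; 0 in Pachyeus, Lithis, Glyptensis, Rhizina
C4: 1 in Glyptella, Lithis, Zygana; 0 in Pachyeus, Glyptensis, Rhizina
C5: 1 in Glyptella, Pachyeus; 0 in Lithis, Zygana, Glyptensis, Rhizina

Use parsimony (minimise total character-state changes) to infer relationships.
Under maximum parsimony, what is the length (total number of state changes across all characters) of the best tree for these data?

Character polarity is set by the outgroup: the derived state is whichever differs from the outgroup's state, so for C3, C4 the derived state is '0', and for the remaining characters it is '1'.
C1 (derived state '1') is unique to Lithis (autapomorphy; uninformative for grouping).
Only Glyptensis and Pachyeus show the derived state '1' for C2, supporting them as a clade.
C3: derived state '0' in Glyptensis, Lithis, Pachyeus, and Rhizina only — synapomorphy for {Glyptensis, Lithis, Pachyeus, Rhizina}.
C4 (derived state '0') is shared by Glyptensis, Pachyeus, and Rhizina — a synapomorphy uniting that clade.
C5 (state '1') occurs in Glyptella and Pachyeus but conflicts with the nesting implied by the other characters — most parsimoniously interpreted as homoplasy.
Most parsimonious ingroup topology: ((((Pachyeus,Glyptensis),Rhizina),Lithis),Glyptella).
Changes per character on this tree: C1: 1; C2: 1; C3: 1; C4: 1; C5: 2.
Total = 6.

6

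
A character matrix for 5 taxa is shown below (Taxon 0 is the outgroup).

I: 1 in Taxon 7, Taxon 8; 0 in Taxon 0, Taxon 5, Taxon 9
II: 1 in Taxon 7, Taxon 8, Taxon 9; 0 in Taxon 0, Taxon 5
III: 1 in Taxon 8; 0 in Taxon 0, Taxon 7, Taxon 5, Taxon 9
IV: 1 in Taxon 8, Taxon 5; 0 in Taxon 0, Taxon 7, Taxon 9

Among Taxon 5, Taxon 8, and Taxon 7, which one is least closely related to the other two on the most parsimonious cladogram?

Taxon 5

The outgroup has state '0' for every character, so '1' is the derived state throughout.
Only Taxon 7 and Taxon 8 show the derived state '1' for I, supporting them as a clade.
II (derived state '1') is shared by Taxon 7, Taxon 8, and Taxon 9 — a synapomorphy uniting that clade.
III: derived state '1' in Taxon 8 only — an autapomorphy, so it tells us nothing about relationships among taxa.
IV (state '1') occurs in Taxon 5 and Taxon 8 but conflicts with the nesting implied by the other characters — most parsimoniously interpreted as homoplasy.
Most parsimonious ingroup topology: (((Taxon 7,Taxon 8),Taxon 9),Taxon 5).
Taxon 7 and Taxon 8 share a more recent common ancestor with each other than either does with Taxon 5, so Taxon 5 is the least closely related of the three.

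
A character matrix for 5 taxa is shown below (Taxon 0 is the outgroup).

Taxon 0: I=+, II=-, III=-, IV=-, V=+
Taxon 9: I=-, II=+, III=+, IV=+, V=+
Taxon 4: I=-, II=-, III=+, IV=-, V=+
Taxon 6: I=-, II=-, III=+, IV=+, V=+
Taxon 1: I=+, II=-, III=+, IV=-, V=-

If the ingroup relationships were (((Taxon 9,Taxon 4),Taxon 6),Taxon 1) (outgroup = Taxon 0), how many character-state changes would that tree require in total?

Map each character onto (((Taxon 9,Taxon 4),Taxon 6),Taxon 1) (rooted by Taxon 0) and count the minimum state changes it requires (Fitch parsimony):
I: 1; II: 1; III: 1; IV: 2; V: 1.
Total tree length = 6.

6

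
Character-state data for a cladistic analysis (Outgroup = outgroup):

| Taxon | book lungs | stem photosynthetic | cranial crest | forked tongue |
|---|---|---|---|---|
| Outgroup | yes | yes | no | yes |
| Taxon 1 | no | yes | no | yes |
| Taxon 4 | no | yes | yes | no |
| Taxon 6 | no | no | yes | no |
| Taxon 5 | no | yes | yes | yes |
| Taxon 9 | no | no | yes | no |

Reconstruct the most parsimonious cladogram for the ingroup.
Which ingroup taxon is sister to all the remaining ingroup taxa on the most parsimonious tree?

Character polarity is set by the outgroup: the derived state is whichever differs from the outgroup's state, so for book lungs, stem photosynthetic, forked tongue the derived state is 'no', and for the remaining characters it is 'yes'.
book lungs (derived state 'no') is shared by all ingroup taxa — unites the whole ingroup.
Only Taxon 6 and Taxon 9 show the derived state 'no' for stem photosynthetic, supporting them as a clade.
cranial crest (derived state 'yes') is shared by Taxon 4, Taxon 5, Taxon 6, and Taxon 9 — a synapomorphy uniting that clade.
Only Taxon 4, Taxon 6, and Taxon 9 show the derived state 'no' for forked tongue, supporting them as a clade.
Most parsimonious ingroup topology: (Taxon 1,((Taxon 4,(Taxon 6,Taxon 9)),Taxon 5)).
Taxon 1 is sister to the clade containing all other ingroup taxa, so it is the earliest-diverging (most basal) ingroup lineage.

Taxon 1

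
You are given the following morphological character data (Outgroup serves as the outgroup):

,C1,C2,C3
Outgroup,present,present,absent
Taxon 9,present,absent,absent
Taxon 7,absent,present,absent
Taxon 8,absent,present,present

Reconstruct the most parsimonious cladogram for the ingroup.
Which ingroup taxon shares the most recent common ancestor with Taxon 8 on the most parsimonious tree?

Taxon 7

Character polarity is set by the outgroup: the derived state is whichever differs from the outgroup's state, so for C1, C2 the derived state is 'absent', and for the remaining characters it is 'present'.
Only Taxon 7 and Taxon 8 show the derived state 'absent' for C1, supporting them as a clade.
C2: derived state 'absent' in Taxon 9 only — an autapomorphy, so it tells us nothing about relationships among taxa.
C3 (derived state 'present') is unique to Taxon 8 (autapomorphy; uninformative for grouping).
Most parsimonious ingroup topology: (Taxon 9,(Taxon 7,Taxon 8)).
Taxon 8 and Taxon 7 form a cherry on this tree, so they are sister taxa.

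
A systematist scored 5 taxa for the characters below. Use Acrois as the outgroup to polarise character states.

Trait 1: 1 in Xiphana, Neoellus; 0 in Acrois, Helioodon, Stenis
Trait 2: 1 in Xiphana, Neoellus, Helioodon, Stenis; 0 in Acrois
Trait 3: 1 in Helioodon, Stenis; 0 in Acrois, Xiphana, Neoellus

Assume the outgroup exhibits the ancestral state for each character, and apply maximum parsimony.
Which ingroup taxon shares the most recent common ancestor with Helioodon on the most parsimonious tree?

Stenis

The outgroup has state '0' for every character, so '1' is the derived state throughout.
Only Neoellus and Xiphana show the derived state '1' for Trait 1, supporting them as a clade.
Trait 2 (derived state '1') is shared by all ingroup taxa — unites the whole ingroup.
Only Helioodon and Stenis show the derived state '1' for Trait 3, supporting them as a clade.
Most parsimonious ingroup topology: ((Xiphana,Neoellus),(Helioodon,Stenis)).
Helioodon and Stenis form a cherry on this tree, so they are sister taxa.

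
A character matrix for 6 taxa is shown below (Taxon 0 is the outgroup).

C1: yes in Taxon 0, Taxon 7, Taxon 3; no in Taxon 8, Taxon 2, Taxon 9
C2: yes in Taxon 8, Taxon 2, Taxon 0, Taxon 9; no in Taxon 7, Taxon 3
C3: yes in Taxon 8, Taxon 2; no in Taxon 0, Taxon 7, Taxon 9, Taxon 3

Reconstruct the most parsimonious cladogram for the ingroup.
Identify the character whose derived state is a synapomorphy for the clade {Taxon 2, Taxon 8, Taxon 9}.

Character polarity is set by the outgroup: the derived state is whichever differs from the outgroup's state, so for C1, C2 the derived state is 'no', and for the remaining characters it is 'yes'.
C1: derived state 'no' in Taxon 2, Taxon 8, and Taxon 9 only — synapomorphy for {Taxon 2, Taxon 8, Taxon 9}.
C2: derived state 'no' in Taxon 3 and Taxon 7 only — synapomorphy for {Taxon 3, Taxon 7}.
C3: derived state 'yes' in Taxon 2 and Taxon 8 only — synapomorphy for {Taxon 2, Taxon 8}.
Most parsimonious ingroup topology: (((Taxon 8,Taxon 2),Taxon 9),(Taxon 3,Taxon 7)).
The clade {Taxon 2, Taxon 8, Taxon 9} is supported by C1: its derived state 'no' occurs in exactly those taxa and in no other taxon (including the outgroup).

C1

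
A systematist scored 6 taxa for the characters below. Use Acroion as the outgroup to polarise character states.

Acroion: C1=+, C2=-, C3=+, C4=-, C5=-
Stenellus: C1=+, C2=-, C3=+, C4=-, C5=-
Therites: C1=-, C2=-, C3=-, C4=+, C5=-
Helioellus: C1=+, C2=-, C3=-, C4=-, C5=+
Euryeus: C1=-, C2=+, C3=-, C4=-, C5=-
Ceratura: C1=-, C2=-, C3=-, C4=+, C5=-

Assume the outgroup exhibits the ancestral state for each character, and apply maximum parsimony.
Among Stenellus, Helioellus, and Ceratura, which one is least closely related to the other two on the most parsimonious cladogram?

Stenellus

Character polarity is set by the outgroup: the derived state is whichever differs from the outgroup's state, so for C1, C3 the derived state is '-', and for the remaining characters it is '+'.
C1: derived state '-' in Ceratura, Euryeus, and Therites only — synapomorphy for {Ceratura, Euryeus, Therites}.
C2: derived state '+' in Euryeus only — an autapomorphy, so it tells us nothing about relationships among taxa.
C3 (derived state '-') is shared by Ceratura, Euryeus, Helioellus, and Therites — a synapomorphy uniting that clade.
Only Ceratura and Therites show the derived state '+' for C4, supporting them as a clade.
C5: derived state '+' in Helioellus only — an autapomorphy, so it tells us nothing about relationships among taxa.
Most parsimonious ingroup topology: (Stenellus,(((Therites,Ceratura),Euryeus),Helioellus)).
Helioellus and Ceratura share a more recent common ancestor with each other than either does with Stenellus, so Stenellus is the least closely related of the three.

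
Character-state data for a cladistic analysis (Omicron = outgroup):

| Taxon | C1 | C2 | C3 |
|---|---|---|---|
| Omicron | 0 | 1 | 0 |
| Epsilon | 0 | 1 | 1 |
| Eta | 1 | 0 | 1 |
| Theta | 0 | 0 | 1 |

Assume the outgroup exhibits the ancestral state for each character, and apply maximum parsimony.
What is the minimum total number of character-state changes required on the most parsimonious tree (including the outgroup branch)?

Character polarity is set by the outgroup: the derived state is whichever differs from the outgroup's state, so for C2 the derived state is '0', and for the remaining characters it is '1'.
C1 (derived state '1') is unique to Eta (autapomorphy; uninformative for grouping).
C2: derived state '0' in Eta and Theta only — synapomorphy for {Eta, Theta}.
All ingroup taxa share the derived state '1' for C3; it defines the ingroup but does not resolve relationships within it.
Most parsimonious ingroup topology: (Epsilon,(Eta,Theta)).
Changes per character on this tree: C1: 1; C2: 1; C3: 1.
Total = 3.

3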